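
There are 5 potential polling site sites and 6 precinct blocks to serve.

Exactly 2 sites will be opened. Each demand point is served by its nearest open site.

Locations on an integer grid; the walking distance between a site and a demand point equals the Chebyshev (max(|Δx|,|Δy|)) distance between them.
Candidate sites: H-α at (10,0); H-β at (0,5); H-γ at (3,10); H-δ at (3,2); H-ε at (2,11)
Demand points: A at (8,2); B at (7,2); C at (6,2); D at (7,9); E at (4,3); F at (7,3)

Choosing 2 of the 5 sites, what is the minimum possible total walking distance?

19

Open {H-α, H-δ}.
  A→H-α 2, B→H-α 3, C→H-δ 3, D→H-δ 7, E→H-δ 1, F→H-α 3  ⇒ total 19.
Compare {H-γ, H-δ}: total 21.
Compare {H-α, H-γ}: total 22.
No size-2 selection does better; minimum is 19.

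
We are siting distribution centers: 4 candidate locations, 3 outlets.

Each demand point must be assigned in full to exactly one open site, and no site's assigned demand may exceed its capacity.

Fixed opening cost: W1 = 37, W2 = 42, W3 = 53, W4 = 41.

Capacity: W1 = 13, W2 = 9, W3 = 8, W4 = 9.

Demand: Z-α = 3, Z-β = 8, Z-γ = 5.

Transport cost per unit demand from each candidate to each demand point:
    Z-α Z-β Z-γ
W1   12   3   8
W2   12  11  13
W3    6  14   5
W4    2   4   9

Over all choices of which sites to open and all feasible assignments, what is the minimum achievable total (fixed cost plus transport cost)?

Open {W1, W4}; cheapest assignment that respects the capacities:
  W1 (cap 13, load 13): Z-β, Z-γ — cost 8×3 + 5×8 = 64
  W4 (cap 9, load 3): Z-α — cost 3×2 = 6
  Shipping 70, fixed 78 → total 148.
  Any other capacity-feasible assignment to {W1, W4} ships for at least 70.
Compare {W1, W3}: its best feasible assignment gives total 157.
Compare {W3, W4}: its best feasible assignment gives total 169.
Every other set of open sites that can feasibly serve all demand totals ≥ 157 even under its best assignment. Minimum: 148.

148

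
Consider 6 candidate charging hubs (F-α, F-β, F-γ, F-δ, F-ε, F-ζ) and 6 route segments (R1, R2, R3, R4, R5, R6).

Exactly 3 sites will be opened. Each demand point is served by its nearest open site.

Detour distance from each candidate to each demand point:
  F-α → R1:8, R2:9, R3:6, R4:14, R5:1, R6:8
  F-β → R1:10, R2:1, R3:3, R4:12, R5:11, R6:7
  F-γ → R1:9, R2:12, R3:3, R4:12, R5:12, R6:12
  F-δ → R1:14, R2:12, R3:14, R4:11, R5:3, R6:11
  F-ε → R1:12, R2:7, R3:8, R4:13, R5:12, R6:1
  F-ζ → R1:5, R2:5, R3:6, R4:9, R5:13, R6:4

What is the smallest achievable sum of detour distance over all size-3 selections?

Open {F-α, F-β, F-ζ}.
  R1→F-ζ 5, R2→F-β 1, R3→F-β 3, R4→F-ζ 9, R5→F-α 1, R6→F-ζ 4  ⇒ total 23.
Compare {F-β, F-δ, F-ζ}: total 25.
Compare {F-α, F-β, F-ε}: total 26.
No size-3 selection does better; minimum is 23.

23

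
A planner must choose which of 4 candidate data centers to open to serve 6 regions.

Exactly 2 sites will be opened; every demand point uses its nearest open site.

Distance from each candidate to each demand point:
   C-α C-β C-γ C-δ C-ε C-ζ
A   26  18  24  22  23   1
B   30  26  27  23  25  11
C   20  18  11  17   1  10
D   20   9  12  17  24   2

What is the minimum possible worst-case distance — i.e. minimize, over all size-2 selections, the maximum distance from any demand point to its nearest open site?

Open {A, C}.
  Farthest demand point is C-α at distance 20 (to C); all others are ≤ 20.
With {B, C} the worst case is 20.
With {C, D} the worst case is 20.
No size-2 selection achieves below 20.

20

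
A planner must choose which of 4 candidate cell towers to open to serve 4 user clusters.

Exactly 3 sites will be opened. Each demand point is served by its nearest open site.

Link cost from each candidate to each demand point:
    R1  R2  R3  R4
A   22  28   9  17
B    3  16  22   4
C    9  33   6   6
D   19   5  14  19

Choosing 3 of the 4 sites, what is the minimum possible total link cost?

18

Open {B, C, D}.
  R1→B 3, R2→D 5, R3→C 6, R4→B 4  ⇒ total 18.
Compare {A, B, D}: total 21.
Compare {A, C, D}: total 26.
No size-3 selection does better; minimum is 18.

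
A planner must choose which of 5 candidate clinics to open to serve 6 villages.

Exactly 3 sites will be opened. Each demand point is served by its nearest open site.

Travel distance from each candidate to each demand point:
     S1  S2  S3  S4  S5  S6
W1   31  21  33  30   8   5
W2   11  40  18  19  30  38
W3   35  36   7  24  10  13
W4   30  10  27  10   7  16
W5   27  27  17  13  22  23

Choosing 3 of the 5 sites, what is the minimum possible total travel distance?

Open {W2, W3, W4}.
  S1→W2 11, S2→W4 10, S3→W3 7, S4→W4 10, S5→W4 7, S6→W3 13  ⇒ total 58.
Compare {W1, W2, W4}: total 61.
Compare {W1, W3, W4}: total 69.
No size-3 selection does better; minimum is 58.

58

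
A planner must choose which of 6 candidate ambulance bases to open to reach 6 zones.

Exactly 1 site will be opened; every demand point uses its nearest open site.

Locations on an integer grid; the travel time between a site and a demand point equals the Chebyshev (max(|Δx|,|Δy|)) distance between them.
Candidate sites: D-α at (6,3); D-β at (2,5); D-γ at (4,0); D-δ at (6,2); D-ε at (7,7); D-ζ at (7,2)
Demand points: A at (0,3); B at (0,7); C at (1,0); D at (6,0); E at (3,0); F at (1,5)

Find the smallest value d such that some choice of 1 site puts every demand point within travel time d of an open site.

Open {D-β}.
  Farthest demand point is C at travel time 5 (to D-β); all others are ≤ 5.
With {D-α} the worst case is 6.
With {D-δ} the worst case is 6.
No size-1 selection achieves below 5.

5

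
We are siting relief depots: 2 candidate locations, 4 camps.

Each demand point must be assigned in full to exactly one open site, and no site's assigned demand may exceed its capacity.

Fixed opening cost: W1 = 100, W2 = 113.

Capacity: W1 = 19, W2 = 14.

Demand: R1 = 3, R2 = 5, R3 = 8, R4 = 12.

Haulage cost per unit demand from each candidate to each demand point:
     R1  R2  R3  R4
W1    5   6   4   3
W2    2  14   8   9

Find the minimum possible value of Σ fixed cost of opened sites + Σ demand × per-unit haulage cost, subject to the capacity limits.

349

Open {W1, W2}; cheapest assignment that respects the capacities:
  W1 (cap 19, load 17): R2, R4 — cost 5×6 + 12×3 = 66
  W2 (cap 14, load 11): R1, R3 — cost 3×2 + 8×8 = 70
  Shipping 136, fixed 213 → total 349.
  Any other capacity-feasible assignment to {W1, W2} ships for at least 136.
Total demand is 28 and no other set of sites has combined capacity ≥ 28, so {W1, W2} is the only feasible choice of open sites. Minimum: 349.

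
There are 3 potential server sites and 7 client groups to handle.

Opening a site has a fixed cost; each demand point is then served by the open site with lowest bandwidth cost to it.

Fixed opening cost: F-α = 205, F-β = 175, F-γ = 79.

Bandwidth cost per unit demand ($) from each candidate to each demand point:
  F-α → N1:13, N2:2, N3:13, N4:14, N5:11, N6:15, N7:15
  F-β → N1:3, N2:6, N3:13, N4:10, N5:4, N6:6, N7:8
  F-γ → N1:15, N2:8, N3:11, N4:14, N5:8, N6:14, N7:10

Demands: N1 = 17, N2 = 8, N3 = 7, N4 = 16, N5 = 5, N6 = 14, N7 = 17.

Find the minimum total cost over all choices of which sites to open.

Open {F-β}: assign each demand point to its cheapest open site.
  N1→F-β 17×3=51, N2→F-β 8×6=48, N3→F-β 7×13=91, N4→F-β 16×10=160, N5→F-β 5×4=20, N6→F-β 14×6=84, N7→F-β 17×8=136
  bandwidth cost 590, fixed 175 → total 765.
Compare {F-β, F-γ}: bandwidth cost 576 + fixed 254 = 830.
Compare {F-α, F-β}: bandwidth cost 558 + fixed 380 = 938.
Compare {F-α, F-β, F-γ}: bandwidth cost 544 + fixed 459 = 1003.
All other subsets cost ≥ 830. Minimum total cost: 765.

765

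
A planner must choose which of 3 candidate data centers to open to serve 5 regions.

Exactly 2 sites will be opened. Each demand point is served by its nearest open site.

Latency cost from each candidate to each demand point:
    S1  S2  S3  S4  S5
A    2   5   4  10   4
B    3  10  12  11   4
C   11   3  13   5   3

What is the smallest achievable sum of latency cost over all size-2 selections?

17

Open {A, C}.
  S1→A 2, S2→C 3, S3→A 4, S4→C 5, S5→C 3  ⇒ total 17.
Compare {A, B}: total 25.
Compare {B, C}: total 26.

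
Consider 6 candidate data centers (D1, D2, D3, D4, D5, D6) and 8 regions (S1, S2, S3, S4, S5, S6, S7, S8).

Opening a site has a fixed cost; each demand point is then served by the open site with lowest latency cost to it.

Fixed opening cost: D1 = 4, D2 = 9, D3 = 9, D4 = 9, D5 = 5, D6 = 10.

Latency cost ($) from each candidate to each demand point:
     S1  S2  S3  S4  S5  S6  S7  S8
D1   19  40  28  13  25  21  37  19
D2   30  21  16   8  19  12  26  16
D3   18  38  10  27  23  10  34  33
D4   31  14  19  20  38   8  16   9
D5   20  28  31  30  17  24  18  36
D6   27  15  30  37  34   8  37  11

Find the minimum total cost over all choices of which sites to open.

129

Open {D2, D3, D4}: assign each demand point to its cheapest open site.
  S1→D3 18, S2→D4 14, S3→D3 10, S4→D2 8, S5→D2 19, S6→D4 8, S7→D4 16, S8→D4 9
  latency cost 102, fixed 27 → total 129.
Compare {D1, D2, D4}: latency cost 109 + fixed 22 = 131.
Compare {D2, D4, D5}: latency cost 108 + fixed 23 = 131.
Compare {D1, D3, D4, D5}: latency cost 105 + fixed 27 = 132.
All other subsets cost ≥ 131. Minimum total cost: 129.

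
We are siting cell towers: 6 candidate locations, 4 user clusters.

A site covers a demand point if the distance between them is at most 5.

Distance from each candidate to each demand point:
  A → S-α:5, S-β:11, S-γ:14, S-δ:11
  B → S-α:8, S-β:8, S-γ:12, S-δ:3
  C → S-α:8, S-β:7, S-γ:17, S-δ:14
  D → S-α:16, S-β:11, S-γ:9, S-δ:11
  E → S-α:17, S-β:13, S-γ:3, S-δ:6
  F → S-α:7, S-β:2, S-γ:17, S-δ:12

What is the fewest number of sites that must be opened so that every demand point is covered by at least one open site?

Coverage sets (demand points within 5 of each site):
  A: {S-α}
  B: {S-δ}
  C: {}
  D: {}
  E: {S-γ}
  F: {S-β}
No 3 sites suffice: every size-3 union leaves at least one demand point uncovered.
But {A, B, E, F} covers everything, so the minimum is 4.

4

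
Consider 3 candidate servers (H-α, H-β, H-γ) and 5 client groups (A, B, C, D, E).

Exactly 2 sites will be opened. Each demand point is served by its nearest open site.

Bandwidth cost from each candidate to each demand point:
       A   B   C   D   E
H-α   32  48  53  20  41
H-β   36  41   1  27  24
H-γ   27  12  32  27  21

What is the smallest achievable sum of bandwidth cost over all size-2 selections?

Open {H-β, H-γ}.
  A→H-γ 27, B→H-γ 12, C→H-β 1, D→H-β 27, E→H-γ 21  ⇒ total 88.
Compare {H-α, H-γ}: total 112.
Compare {H-α, H-β}: total 118.

88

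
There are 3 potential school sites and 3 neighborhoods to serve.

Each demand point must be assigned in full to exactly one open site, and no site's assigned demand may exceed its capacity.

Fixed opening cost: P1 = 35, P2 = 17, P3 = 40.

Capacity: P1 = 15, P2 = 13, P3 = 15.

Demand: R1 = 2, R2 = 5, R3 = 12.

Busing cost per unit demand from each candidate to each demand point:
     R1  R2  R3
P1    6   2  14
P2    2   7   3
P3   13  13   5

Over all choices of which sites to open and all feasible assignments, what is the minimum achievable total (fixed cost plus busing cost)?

110

Open {P1, P2}; cheapest assignment that respects the capacities:
  P1 (cap 15, load 7): R1, R2 — cost 2×6 + 5×2 = 22
  P2 (cap 13, load 12): R3 — cost 12×3 = 36
  Shipping 58, fixed 52 → total 110.
  Any other capacity-feasible assignment to {P1, P2} ships for at least 58.
Compare {P1, P2, P3}: its best feasible assignment gives total 150.
Compare {P2, P3}: its best feasible assignment gives total 156.
Every other set of open sites that can feasibly serve all demand totals ≥ 150 even under its best assignment. Minimum: 110.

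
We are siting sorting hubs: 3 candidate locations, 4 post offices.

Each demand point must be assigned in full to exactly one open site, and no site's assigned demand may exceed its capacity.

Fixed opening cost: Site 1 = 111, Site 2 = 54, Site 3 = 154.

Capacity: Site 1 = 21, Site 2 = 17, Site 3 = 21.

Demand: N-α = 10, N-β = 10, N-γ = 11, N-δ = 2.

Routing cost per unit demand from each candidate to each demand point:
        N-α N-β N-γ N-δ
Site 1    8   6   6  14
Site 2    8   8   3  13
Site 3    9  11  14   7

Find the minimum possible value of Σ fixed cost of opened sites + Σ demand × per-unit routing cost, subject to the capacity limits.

364

Open {Site 1, Site 2}; cheapest assignment that respects the capacities:
  Site 1 (cap 21, load 20): N-α, N-β — cost 10×8 + 10×6 = 140
  Site 2 (cap 17, load 13): N-γ, N-δ — cost 11×3 + 2×13 = 59
  Shipping 199, fixed 165 → total 364.
  Any other capacity-feasible assignment to {Site 1, Site 2} ships for at least 199.
Compare {Site 2, Site 3}: its best feasible assignment gives total 467.
Compare {Site 1, Site 3}: its best feasible assignment gives total 495.
Every other set of open sites that can feasibly serve all demand totals ≥ 467 even under its best assignment. Minimum: 364.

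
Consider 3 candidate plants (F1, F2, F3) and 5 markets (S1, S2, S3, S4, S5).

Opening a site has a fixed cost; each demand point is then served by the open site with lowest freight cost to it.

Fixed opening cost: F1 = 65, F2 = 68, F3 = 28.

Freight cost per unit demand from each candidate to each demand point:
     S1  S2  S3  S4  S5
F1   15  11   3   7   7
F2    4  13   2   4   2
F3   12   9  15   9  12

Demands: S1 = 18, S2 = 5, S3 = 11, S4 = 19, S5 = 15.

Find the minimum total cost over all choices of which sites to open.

333

Open {F2}: assign each demand point to its cheapest open site.
  S1→F2 18×4=72, S2→F2 5×13=65, S3→F2 11×2=22, S4→F2 19×4=76, S5→F2 15×2=30
  freight cost 265, fixed 68 → total 333.
Compare {F2, F3}: freight cost 245 + fixed 96 = 341.
Compare {F1, F2}: freight cost 255 + fixed 133 = 388.
Compare {F1, F2, F3}: freight cost 245 + fixed 161 = 406.
All other subsets cost ≥ 341. Minimum total cost: 333.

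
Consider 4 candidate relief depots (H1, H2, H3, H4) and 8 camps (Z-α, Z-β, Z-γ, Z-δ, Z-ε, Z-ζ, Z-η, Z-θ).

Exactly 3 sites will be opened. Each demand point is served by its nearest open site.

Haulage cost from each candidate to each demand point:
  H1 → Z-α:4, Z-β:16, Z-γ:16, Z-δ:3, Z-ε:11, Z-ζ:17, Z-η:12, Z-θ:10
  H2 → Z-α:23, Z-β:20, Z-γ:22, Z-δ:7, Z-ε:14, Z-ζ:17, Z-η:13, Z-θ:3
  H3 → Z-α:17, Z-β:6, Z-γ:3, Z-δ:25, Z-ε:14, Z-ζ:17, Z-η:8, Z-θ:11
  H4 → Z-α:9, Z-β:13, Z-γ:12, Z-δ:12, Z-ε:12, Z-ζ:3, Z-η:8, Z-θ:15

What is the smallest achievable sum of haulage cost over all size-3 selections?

48

Open {H1, H3, H4}.
  Z-α→H1 4, Z-β→H3 6, Z-γ→H3 3, Z-δ→H1 3, Z-ε→H1 11, Z-ζ→H4 3, Z-η→H3 8, Z-θ→H1 10  ⇒ total 48.
Compare {H2, H3, H4}: total 51.
Compare {H1, H2, H3}: total 55.
No size-3 selection does better; minimum is 48.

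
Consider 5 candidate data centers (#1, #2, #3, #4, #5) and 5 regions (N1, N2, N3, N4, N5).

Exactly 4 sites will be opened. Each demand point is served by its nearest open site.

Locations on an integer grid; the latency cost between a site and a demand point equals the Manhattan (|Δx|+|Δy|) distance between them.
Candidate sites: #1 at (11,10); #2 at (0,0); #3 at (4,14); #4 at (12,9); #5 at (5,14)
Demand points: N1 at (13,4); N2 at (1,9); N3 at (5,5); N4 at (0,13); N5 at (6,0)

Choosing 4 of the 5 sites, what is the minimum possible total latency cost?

Open {#2, #3, #4, #5}.
  N1→#4 6, N2→#3 8, N3→#5 9, N4→#3 5, N5→#2 6  ⇒ total 34.
Compare {#1, #2, #3, #4}: total 35.
Compare {#1, #2, #3, #5}: total 36.
No size-4 selection does better; minimum is 34.

34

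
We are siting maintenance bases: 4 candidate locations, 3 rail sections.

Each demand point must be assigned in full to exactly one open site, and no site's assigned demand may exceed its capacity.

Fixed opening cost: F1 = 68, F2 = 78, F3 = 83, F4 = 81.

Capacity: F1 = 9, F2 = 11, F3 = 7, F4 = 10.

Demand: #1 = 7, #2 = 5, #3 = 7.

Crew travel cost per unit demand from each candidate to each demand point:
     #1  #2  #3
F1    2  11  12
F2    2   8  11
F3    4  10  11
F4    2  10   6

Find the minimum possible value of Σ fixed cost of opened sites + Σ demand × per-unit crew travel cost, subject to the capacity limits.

Open {F1, F2, F4}; cheapest assignment that respects the capacities:
  F1 (cap 9, load 7): #1 — cost 7×2 = 14
  F2 (cap 11, load 5): #2 — cost 5×8 = 40
  F4 (cap 10, load 7): #3 — cost 7×6 = 42
  Shipping 96, fixed 227 → total 323.
  Any other capacity-feasible assignment to {F1, F2, F4} ships for at least 96.
Compare {F1, F3, F4}: its best feasible assignment gives total 338.
Compare {F2, F3, F4}: its best feasible assignment gives total 348.
Every other set of open sites that can feasibly serve all demand totals ≥ 338 even under its best assignment. Minimum: 323.

323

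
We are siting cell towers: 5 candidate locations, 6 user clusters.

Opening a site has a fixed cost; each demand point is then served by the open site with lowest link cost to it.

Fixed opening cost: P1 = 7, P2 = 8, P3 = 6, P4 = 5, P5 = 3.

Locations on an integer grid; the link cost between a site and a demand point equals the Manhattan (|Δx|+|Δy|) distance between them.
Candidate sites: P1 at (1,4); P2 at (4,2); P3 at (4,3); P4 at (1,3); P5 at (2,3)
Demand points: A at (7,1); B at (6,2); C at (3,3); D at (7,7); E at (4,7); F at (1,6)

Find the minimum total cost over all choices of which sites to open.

32

Open {P3}: assign each demand point to its cheapest open site.
  A→P3 5, B→P3 3, C→P3 1, D→P3 7, E→P3 4, F→P3 6
  link cost 26, fixed 6 → total 32.
Compare {P3, P5}: link cost 24 + fixed 9 = 33.
Compare {P3, P4}: link cost 23 + fixed 11 = 34.
Compare {P5}: link cost 32 + fixed 3 = 35.
All other subsets cost ≥ 33. Minimum total cost: 32.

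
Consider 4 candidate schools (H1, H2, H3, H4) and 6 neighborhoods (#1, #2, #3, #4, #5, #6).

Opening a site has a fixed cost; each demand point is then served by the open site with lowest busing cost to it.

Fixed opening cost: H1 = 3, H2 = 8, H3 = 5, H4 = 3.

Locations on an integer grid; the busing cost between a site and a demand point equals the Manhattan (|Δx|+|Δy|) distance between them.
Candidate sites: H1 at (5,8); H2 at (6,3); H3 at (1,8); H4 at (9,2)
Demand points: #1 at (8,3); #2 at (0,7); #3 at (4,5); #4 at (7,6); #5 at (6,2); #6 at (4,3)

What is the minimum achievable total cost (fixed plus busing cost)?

28

Open {H2, H3}: assign each demand point to its cheapest open site.
  #1→H2 2, #2→H3 2, #3→H2 4, #4→H2 4, #5→H2 1, #6→H2 2
  busing cost 15, fixed 13 → total 28.
Compare {H1, H2}: busing cost 19 + fixed 11 = 30.
Compare {H2}: busing cost 23 + fixed 8 = 31.
Compare {H1, H4}: busing cost 25 + fixed 6 = 31.
All other subsets cost ≥ 30. Minimum total cost: 28.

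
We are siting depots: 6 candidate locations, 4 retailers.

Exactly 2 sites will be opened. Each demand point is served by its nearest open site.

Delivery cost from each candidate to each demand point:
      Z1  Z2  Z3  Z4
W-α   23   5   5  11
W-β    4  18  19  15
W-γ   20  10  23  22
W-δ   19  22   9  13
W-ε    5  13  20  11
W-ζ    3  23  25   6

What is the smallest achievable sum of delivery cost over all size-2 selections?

Open {W-α, W-ζ}.
  Z1→W-ζ 3, Z2→W-α 5, Z3→W-α 5, Z4→W-ζ 6  ⇒ total 19.
Compare {W-α, W-β}: total 25.
Compare {W-α, W-ε}: total 26.
No size-2 selection does better; minimum is 19.

19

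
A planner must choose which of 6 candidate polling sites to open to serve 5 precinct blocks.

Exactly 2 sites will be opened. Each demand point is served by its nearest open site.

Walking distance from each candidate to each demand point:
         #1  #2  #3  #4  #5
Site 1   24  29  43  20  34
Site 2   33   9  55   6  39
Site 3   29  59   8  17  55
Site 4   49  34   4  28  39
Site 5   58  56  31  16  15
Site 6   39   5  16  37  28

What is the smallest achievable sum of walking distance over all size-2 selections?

Open {Site 3, Site 6}.
  #1→Site 3 29, #2→Site 6 5, #3→Site 3 8, #4→Site 3 17, #5→Site 6 28  ⇒ total 87.
Compare {Site 2, Site 6}: total 88.
Compare {Site 2, Site 3}: total 91.
No size-2 selection does better; minimum is 87.

87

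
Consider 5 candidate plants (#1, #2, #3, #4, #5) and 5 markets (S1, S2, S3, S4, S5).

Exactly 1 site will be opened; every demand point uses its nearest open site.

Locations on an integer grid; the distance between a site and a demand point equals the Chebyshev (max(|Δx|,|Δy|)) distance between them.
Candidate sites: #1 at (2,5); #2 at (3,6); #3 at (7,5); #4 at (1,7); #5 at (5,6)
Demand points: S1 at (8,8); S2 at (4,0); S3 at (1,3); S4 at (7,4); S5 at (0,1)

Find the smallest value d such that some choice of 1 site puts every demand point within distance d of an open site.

6

Open {#1}.
  Farthest demand point is S1 at distance 6 (to #1); all others are ≤ 6.
With {#2} the worst case is 6.
With {#5} the worst case is 6.
No size-1 selection achieves below 6.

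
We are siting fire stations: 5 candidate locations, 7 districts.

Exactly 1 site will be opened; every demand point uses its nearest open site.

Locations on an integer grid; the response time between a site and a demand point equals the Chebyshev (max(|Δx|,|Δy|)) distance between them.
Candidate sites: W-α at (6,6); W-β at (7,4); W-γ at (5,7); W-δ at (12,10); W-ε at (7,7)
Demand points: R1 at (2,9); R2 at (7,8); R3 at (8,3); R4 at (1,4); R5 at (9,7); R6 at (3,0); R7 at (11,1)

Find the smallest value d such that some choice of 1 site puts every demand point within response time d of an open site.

6

Open {W-α}.
  Farthest demand point is R6 at response time 6 (to W-α); all others are ≤ 6.
With {W-β} the worst case is 6.
With {W-γ} the worst case is 7.
No size-1 selection achieves below 6.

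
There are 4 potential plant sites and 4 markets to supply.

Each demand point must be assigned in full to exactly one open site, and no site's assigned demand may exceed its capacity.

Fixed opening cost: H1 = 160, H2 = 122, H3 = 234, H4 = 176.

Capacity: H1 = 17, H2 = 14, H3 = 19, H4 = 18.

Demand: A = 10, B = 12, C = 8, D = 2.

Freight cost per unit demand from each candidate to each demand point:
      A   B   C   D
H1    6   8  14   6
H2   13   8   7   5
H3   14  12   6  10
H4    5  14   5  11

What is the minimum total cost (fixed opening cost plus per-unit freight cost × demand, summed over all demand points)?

Open {H2, H4}; cheapest assignment that respects the capacities:
  H2 (cap 14, load 14): B, D — cost 12×8 + 2×5 = 106
  H4 (cap 18, load 18): A, C — cost 10×5 + 8×5 = 90
  Shipping 196, fixed 298 → total 494.
  Any other capacity-feasible assignment to {H2, H4} ships for at least 196.
Compare {H1, H4}: its best feasible assignment gives total 534.
Compare {H2, H3}: its best feasible assignment gives total 650.
Every other set of open sites that can feasibly serve all demand totals ≥ 534 even under its best assignment. Minimum: 494.

494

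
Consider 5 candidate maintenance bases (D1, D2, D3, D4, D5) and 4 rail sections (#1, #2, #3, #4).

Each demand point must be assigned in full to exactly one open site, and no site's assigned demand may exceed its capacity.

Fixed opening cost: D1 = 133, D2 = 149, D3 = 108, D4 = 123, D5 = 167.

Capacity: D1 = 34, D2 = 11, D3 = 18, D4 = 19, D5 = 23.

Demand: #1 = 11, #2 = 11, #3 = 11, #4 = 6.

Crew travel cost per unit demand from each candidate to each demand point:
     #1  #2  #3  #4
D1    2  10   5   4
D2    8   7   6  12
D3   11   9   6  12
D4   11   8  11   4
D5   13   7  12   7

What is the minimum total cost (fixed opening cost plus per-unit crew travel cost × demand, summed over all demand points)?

Open {D1, D3}; cheapest assignment that respects the capacities:
  D1 (cap 34, load 28): #1, #3, #4 — cost 11×2 + 11×5 + 6×4 = 101
  D3 (cap 18, load 11): #2 — cost 11×9 = 99
  Shipping 200, fixed 241 → total 441.
  Any other capacity-feasible assignment to {D1, D3} ships for at least 200.
Compare {D1, D4}: its best feasible assignment gives total 445.
Compare {D1, D2}: its best feasible assignment gives total 460.
Every other set of open sites that can feasibly serve all demand totals ≥ 445 even under its best assignment. Minimum: 441.

441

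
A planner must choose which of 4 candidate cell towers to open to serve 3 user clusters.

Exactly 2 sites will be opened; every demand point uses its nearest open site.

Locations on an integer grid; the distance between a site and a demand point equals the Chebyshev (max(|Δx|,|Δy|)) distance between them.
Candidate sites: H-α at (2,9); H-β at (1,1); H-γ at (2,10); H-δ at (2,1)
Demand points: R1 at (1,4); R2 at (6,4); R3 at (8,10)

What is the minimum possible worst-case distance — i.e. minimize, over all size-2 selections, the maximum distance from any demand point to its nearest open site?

6

Open {H-α, H-β}.
  Farthest demand point is R3 at distance 6 (to H-α); all others are ≤ 6.
With {H-α, H-γ} the worst case is 6.
With {H-α, H-δ} the worst case is 6.
No size-2 selection achieves below 6.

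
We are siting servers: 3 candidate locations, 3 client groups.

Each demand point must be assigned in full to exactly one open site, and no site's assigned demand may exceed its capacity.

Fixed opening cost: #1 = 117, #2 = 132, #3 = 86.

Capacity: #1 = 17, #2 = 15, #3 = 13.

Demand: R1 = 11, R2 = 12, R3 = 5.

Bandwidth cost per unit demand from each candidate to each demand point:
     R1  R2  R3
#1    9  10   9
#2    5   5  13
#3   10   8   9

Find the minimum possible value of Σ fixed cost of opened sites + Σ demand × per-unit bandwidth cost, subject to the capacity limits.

443

Open {#1, #3}; cheapest assignment that respects the capacities:
  #1 (cap 17, load 16): R1, R3 — cost 11×9 + 5×9 = 144
  #3 (cap 13, load 12): R2 — cost 12×8 = 96
  Shipping 240, fixed 203 → total 443.
  Any other capacity-feasible assignment to {#1, #3} ships for at least 240.
Compare {#1, #2}: its best feasible assignment gives total 453.
Compare {#1, #2, #3}: its best feasible assignment gives total 531.
Every other set of open sites that can feasibly serve all demand totals ≥ 453 even under its best assignment. Minimum: 443.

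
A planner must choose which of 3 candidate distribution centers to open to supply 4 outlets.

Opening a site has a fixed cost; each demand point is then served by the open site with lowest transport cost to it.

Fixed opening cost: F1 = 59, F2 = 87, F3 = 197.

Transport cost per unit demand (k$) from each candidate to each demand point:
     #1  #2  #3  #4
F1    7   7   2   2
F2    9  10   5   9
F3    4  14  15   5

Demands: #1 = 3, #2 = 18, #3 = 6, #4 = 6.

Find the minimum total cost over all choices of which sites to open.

230

Open {F1}: assign each demand point to its cheapest open site.
  #1→F1 3×7=21, #2→F1 18×7=126, #3→F1 6×2=12, #4→F1 6×2=12
  transport cost 171, fixed 59 → total 230.
Compare {F1, F2}: transport cost 171 + fixed 146 = 317.
Compare {F2}: transport cost 291 + fixed 87 = 378.
Compare {F1, F3}: transport cost 162 + fixed 256 = 418.
All other subsets cost ≥ 317. Minimum total cost: 230.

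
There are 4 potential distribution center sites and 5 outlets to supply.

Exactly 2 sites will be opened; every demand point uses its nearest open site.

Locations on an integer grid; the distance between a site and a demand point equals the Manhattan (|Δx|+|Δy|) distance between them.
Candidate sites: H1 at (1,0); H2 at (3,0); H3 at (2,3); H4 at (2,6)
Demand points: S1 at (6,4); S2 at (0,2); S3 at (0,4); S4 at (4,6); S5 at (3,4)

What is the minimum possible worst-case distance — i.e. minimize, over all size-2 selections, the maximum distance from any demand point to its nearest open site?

Open {H1, H3}.
  Farthest demand point is S1 at distance 5 (to H3); all others are ≤ 5.
With {H2, H3} the worst case is 5.
With {H3, H4} the worst case is 5.
No size-2 selection achieves below 5.

5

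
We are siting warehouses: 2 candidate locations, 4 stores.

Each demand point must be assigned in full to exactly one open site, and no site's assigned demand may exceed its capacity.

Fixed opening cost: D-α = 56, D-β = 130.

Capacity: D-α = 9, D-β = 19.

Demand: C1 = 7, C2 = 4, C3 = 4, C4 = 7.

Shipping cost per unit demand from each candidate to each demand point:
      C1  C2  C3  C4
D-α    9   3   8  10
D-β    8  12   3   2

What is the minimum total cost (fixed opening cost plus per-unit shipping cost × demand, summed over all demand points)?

Open {D-α, D-β}; cheapest assignment that respects the capacities:
  D-α (cap 9, load 4): C2 — cost 4×3 = 12
  D-β (cap 19, load 18): C1, C3, C4 — cost 7×8 + 4×3 + 7×2 = 82
  Shipping 94, fixed 186 → total 280.
  Any other capacity-feasible assignment to {D-α, D-β} ships for at least 94.
Total demand is 22 and no other set of sites has combined capacity ≥ 22, so {D-α, D-β} is the only feasible choice of open sites. Minimum: 280.

280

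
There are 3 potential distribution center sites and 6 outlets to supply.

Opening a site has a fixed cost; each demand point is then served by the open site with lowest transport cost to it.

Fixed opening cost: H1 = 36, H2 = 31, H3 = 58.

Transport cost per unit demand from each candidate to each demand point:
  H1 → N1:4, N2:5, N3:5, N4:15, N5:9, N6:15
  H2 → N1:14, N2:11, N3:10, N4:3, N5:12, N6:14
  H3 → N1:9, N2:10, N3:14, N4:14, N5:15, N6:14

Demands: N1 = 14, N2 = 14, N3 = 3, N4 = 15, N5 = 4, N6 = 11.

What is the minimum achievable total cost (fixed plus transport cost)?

Open {H1, H2}: assign each demand point to its cheapest open site.
  N1→H1 14×4=56, N2→H1 14×5=70, N3→H1 3×5=15, N4→H2 15×3=45, N5→H1 4×9=36, N6→H2 11×14=154
  transport cost 376, fixed 67 → total 443.
Compare {H1, H2, H3}: transport cost 376 + fixed 125 = 501.
Compare {H1}: transport cost 567 + fixed 36 = 603.
Compare {H2, H3}: transport cost 543 + fixed 89 = 632.
All other subsets cost ≥ 501. Minimum total cost: 443.

443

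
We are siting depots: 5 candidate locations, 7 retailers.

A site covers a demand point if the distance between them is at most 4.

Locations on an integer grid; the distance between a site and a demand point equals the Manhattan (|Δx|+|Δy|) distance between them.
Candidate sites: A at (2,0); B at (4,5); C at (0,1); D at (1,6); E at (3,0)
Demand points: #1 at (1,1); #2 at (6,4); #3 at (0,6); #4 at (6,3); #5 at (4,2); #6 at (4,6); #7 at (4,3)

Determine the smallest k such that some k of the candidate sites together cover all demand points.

3

Coverage sets (demand points within 4 of each site):
  A: {#1, #5}
  B: {#2, #4, #5, #6, #7}
  C: {#1}
  D: {#3, #6}
  E: {#1, #5, #7}
No 2 sites suffice: every size-2 union leaves at least one demand point uncovered.
But {A, B, D} covers everything, so the minimum is 3.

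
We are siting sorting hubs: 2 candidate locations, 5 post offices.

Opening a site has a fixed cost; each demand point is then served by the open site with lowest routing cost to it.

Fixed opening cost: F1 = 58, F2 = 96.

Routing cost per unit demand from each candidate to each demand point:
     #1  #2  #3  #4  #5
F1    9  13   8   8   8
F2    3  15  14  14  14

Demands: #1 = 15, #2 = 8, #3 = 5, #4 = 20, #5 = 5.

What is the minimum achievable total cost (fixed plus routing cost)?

Open {F1}: assign each demand point to its cheapest open site.
  #1→F1 15×9=135, #2→F1 8×13=104, #3→F1 5×8=40, #4→F1 20×8=160, #5→F1 5×8=40
  routing cost 479, fixed 58 → total 537.
Compare {F1, F2}: routing cost 389 + fixed 154 = 543.
Compare {F2}: routing cost 585 + fixed 96 = 681.

537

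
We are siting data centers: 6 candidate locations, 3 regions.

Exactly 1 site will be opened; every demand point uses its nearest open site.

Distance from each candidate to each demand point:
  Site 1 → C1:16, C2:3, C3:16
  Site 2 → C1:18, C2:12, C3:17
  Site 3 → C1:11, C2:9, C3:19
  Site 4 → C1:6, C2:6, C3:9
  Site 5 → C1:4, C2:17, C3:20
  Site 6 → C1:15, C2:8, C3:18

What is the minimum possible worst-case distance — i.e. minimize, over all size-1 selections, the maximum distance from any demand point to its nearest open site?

Open {Site 4}.
  Farthest demand point is C3 at distance 9 (to Site 4); all others are ≤ 9.
With {Site 1} the worst case is 16.
With {Site 2} the worst case is 18.
No size-1 selection achieves below 9.

9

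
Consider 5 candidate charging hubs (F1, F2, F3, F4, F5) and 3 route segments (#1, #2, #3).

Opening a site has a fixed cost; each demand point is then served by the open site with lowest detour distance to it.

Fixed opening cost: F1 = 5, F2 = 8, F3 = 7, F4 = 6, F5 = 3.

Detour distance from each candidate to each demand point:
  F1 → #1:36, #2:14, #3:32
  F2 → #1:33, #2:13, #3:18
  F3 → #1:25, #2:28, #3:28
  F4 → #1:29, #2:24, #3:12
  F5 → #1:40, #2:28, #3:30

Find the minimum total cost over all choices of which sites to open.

Open {F1, F4}: assign each demand point to its cheapest open site.
  #1→F4 29, #2→F1 14, #3→F4 12
  detour distance 55, fixed 11 → total 66.
Compare {F2, F4}: detour distance 54 + fixed 14 = 68.
Compare {F1, F3, F4}: detour distance 51 + fixed 18 = 69.
Compare {F1, F4, F5}: detour distance 55 + fixed 14 = 69.
All other subsets cost ≥ 68. Minimum total cost: 66.

66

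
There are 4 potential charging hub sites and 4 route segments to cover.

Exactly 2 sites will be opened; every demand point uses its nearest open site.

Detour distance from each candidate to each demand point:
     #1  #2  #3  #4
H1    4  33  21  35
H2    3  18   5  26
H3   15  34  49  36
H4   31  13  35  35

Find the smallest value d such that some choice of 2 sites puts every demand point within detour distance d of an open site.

Open {H1, H2}.
  Farthest demand point is #4 at detour distance 26 (to H2); all others are ≤ 26.
With {H2, H3} the worst case is 26.
With {H2, H4} the worst case is 26.
No size-2 selection achieves below 26.

26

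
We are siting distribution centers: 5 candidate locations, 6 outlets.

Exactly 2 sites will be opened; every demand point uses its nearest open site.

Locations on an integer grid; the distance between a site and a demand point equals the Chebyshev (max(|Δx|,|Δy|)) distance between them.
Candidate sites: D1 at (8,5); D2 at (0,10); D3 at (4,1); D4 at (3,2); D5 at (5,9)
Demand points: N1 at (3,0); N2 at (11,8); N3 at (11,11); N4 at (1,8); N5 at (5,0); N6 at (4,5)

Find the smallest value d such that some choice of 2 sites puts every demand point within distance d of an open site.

Open {D1, D2}.
  Farthest demand point is N3 at distance 6 (to D1); all others are ≤ 6.
With {D1, D4} the worst case is 6.
With {D1, D5} the worst case is 6.
No size-2 selection achieves below 6.

6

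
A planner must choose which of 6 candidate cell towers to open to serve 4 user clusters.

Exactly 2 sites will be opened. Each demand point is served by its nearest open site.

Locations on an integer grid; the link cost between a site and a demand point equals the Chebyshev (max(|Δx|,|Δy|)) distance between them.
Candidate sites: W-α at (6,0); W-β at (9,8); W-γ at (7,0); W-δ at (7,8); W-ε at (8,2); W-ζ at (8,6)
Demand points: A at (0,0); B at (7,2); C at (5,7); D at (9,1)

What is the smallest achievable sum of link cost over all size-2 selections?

Open {W-δ, W-ε}.
  A→W-δ 8, B→W-ε 1, C→W-δ 2, D→W-ε 1  ⇒ total 12.
Compare {W-α, W-δ}: total 13.
Compare {W-α, W-ε}: total 13.
No size-2 selection does better; minimum is 12.

12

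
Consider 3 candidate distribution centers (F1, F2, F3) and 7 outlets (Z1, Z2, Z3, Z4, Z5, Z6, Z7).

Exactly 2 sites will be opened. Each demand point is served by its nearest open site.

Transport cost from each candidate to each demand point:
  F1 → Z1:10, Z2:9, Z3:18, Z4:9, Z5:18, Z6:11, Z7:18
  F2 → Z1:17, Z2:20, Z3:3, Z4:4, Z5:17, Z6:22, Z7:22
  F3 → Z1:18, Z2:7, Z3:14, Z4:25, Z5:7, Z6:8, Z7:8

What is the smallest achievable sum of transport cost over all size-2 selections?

Open {F2, F3}.
  Z1→F2 17, Z2→F3 7, Z3→F2 3, Z4→F2 4, Z5→F3 7, Z6→F3 8, Z7→F3 8  ⇒ total 54.
Compare {F1, F3}: total 63.
Compare {F1, F2}: total 72.

54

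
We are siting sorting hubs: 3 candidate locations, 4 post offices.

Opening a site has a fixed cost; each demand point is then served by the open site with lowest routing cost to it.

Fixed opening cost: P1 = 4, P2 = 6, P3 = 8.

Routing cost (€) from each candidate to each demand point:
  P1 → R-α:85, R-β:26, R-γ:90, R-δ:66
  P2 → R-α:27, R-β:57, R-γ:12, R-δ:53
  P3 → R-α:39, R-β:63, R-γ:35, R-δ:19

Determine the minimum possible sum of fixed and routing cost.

Open {P1, P2, P3}: assign each demand point to its cheapest open site.
  R-α→P2 27, R-β→P1 26, R-γ→P2 12, R-δ→P3 19
  routing cost 84, fixed 18 → total 102.
Compare {P1, P2}: routing cost 118 + fixed 10 = 128.
Compare {P2, P3}: routing cost 115 + fixed 14 = 129.
Compare {P1, P3}: routing cost 119 + fixed 12 = 131.
All other subsets cost ≥ 128. Minimum total cost: 102.

102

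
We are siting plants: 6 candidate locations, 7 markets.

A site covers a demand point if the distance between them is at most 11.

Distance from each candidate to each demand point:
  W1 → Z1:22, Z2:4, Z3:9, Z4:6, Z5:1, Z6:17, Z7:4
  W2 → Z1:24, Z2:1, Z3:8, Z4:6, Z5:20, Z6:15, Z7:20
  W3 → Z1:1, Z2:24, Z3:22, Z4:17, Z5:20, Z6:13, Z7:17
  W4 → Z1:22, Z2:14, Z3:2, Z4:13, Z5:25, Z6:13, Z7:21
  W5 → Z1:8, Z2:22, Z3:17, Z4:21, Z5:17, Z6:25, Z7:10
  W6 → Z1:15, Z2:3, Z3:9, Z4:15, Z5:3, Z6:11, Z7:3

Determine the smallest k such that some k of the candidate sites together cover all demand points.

3

Coverage sets (demand points within 11 of each site):
  W1: {Z2, Z3, Z4, Z5, Z7}
  W2: {Z2, Z3, Z4}
  W3: {Z1}
  W4: {Z3}
  W5: {Z1, Z7}
  W6: {Z2, Z3, Z5, Z6, Z7}
No 2 sites suffice: every size-2 union leaves at least one demand point uncovered.
But {W1, W3, W6} covers everything, so the minimum is 3.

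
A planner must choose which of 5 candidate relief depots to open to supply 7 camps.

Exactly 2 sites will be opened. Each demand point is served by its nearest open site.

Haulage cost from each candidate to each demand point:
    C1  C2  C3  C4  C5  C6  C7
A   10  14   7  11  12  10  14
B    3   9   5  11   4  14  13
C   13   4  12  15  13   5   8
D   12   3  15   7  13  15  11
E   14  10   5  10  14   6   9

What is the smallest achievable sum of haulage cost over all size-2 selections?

Open {B, C}.
  C1→B 3, C2→C 4, C3→B 5, C4→B 11, C5→B 4, C6→C 5, C7→C 8  ⇒ total 40.
Compare {B, E}: total 46.
Compare {B, D}: total 47.
No size-2 selection does better; minimum is 40.

40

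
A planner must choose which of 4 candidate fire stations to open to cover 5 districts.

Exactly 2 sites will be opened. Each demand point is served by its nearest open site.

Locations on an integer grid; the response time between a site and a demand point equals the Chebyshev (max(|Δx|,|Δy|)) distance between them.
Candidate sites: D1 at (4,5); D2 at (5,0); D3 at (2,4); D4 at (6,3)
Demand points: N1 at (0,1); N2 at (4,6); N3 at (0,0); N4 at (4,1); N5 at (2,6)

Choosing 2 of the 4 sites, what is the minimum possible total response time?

Open {D2, D3}.
  N1→D3 3, N2→D3 2, N3→D3 4, N4→D2 1, N5→D3 2  ⇒ total 12.
Compare {D1, D2}: total 13.
Compare {D1, D3}: total 13.
No size-2 selection does better; minimum is 12.

12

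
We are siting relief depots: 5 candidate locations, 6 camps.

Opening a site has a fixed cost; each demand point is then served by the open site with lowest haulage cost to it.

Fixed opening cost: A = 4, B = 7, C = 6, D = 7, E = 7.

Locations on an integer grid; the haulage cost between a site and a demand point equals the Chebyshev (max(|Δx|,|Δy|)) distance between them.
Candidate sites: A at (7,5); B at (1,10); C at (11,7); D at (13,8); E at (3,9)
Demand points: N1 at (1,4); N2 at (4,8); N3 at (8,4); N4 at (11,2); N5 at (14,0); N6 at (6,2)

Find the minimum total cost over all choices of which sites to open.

Open {A}: assign each demand point to its cheapest open site.
  N1→A 6, N2→A 3, N3→A 1, N4→A 4, N5→A 7, N6→A 3
  haulage cost 24, fixed 4 → total 28.
Compare {A, E}: haulage cost 21 + fixed 11 = 32.
Compare {A, C}: haulage cost 24 + fixed 10 = 34.
Compare {A, B}: haulage cost 24 + fixed 11 = 35.
All other subsets cost ≥ 32. Minimum total cost: 28.

28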